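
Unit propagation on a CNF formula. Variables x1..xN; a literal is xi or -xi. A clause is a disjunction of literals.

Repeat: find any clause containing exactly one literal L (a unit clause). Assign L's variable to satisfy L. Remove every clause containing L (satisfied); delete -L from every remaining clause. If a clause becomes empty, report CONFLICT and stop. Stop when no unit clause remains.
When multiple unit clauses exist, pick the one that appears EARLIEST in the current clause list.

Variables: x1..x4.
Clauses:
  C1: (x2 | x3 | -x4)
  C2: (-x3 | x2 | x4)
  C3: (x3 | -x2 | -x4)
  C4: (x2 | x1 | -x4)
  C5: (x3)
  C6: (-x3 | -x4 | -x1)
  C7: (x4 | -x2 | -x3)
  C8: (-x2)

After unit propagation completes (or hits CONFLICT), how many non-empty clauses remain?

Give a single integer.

unit clause [3] forces x3=T; simplify:
  drop -3 from [-3, 2, 4] -> [2, 4]
  drop -3 from [-3, -4, -1] -> [-4, -1]
  drop -3 from [4, -2, -3] -> [4, -2]
  satisfied 3 clause(s); 5 remain; assigned so far: [3]
unit clause [-2] forces x2=F; simplify:
  drop 2 from [2, 4] -> [4]
  drop 2 from [2, 1, -4] -> [1, -4]
  satisfied 2 clause(s); 3 remain; assigned so far: [2, 3]
unit clause [4] forces x4=T; simplify:
  drop -4 from [1, -4] -> [1]
  drop -4 from [-4, -1] -> [-1]
  satisfied 1 clause(s); 2 remain; assigned so far: [2, 3, 4]
unit clause [1] forces x1=T; simplify:
  drop -1 from [-1] -> [] (empty!)
  satisfied 1 clause(s); 1 remain; assigned so far: [1, 2, 3, 4]
CONFLICT (empty clause)

Answer: 0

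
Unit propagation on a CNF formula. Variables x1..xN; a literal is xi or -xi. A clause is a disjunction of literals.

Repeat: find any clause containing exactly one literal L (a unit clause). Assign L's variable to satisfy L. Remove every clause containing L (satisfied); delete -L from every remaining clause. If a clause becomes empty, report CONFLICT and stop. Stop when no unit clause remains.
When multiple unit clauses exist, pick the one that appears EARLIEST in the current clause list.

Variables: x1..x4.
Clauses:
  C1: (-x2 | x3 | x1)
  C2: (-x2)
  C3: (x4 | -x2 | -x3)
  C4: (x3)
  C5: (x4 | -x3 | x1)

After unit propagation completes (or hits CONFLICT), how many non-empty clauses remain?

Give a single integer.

Answer: 1

Derivation:
unit clause [-2] forces x2=F; simplify:
  satisfied 3 clause(s); 2 remain; assigned so far: [2]
unit clause [3] forces x3=T; simplify:
  drop -3 from [4, -3, 1] -> [4, 1]
  satisfied 1 clause(s); 1 remain; assigned so far: [2, 3]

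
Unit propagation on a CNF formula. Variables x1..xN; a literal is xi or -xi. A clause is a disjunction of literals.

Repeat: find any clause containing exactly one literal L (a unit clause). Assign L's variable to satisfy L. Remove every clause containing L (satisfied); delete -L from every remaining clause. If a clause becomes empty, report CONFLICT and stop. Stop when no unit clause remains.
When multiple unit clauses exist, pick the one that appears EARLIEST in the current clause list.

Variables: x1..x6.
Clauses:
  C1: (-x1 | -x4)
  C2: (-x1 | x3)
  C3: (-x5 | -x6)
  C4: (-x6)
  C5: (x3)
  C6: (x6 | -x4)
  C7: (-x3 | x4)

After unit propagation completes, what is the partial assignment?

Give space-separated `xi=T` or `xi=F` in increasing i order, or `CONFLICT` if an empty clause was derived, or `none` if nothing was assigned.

Answer: CONFLICT

Derivation:
unit clause [-6] forces x6=F; simplify:
  drop 6 from [6, -4] -> [-4]
  satisfied 2 clause(s); 5 remain; assigned so far: [6]
unit clause [3] forces x3=T; simplify:
  drop -3 from [-3, 4] -> [4]
  satisfied 2 clause(s); 3 remain; assigned so far: [3, 6]
unit clause [-4] forces x4=F; simplify:
  drop 4 from [4] -> [] (empty!)
  satisfied 2 clause(s); 1 remain; assigned so far: [3, 4, 6]
CONFLICT (empty clause)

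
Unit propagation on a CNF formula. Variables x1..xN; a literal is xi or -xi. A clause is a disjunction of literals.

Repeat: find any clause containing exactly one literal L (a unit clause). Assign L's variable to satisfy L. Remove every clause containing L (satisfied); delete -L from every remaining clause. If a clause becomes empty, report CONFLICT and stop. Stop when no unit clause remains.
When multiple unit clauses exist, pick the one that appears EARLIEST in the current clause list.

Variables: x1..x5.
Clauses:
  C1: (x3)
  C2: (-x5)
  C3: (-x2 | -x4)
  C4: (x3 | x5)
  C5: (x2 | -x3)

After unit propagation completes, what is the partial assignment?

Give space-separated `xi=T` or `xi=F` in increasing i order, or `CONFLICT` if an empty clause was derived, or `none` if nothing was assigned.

unit clause [3] forces x3=T; simplify:
  drop -3 from [2, -3] -> [2]
  satisfied 2 clause(s); 3 remain; assigned so far: [3]
unit clause [-5] forces x5=F; simplify:
  satisfied 1 clause(s); 2 remain; assigned so far: [3, 5]
unit clause [2] forces x2=T; simplify:
  drop -2 from [-2, -4] -> [-4]
  satisfied 1 clause(s); 1 remain; assigned so far: [2, 3, 5]
unit clause [-4] forces x4=F; simplify:
  satisfied 1 clause(s); 0 remain; assigned so far: [2, 3, 4, 5]

Answer: x2=T x3=T x4=F x5=F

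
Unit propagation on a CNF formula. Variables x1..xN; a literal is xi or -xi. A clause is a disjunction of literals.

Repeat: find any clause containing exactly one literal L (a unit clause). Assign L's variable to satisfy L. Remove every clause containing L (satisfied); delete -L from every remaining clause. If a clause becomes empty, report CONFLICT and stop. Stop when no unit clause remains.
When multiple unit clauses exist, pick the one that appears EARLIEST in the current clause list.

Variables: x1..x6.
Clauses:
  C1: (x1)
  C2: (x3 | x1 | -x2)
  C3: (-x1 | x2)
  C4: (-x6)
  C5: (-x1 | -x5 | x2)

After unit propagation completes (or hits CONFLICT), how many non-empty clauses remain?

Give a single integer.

unit clause [1] forces x1=T; simplify:
  drop -1 from [-1, 2] -> [2]
  drop -1 from [-1, -5, 2] -> [-5, 2]
  satisfied 2 clause(s); 3 remain; assigned so far: [1]
unit clause [2] forces x2=T; simplify:
  satisfied 2 clause(s); 1 remain; assigned so far: [1, 2]
unit clause [-6] forces x6=F; simplify:
  satisfied 1 clause(s); 0 remain; assigned so far: [1, 2, 6]

Answer: 0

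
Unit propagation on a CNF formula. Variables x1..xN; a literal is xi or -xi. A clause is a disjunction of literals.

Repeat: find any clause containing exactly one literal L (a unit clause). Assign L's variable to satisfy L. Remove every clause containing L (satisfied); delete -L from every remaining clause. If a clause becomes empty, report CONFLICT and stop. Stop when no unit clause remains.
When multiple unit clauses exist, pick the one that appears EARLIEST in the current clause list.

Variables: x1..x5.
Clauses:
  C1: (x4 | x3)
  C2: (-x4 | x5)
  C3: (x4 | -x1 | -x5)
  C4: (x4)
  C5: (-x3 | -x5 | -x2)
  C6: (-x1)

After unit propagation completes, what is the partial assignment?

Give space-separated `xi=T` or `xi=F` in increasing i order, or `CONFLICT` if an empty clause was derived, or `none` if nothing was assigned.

unit clause [4] forces x4=T; simplify:
  drop -4 from [-4, 5] -> [5]
  satisfied 3 clause(s); 3 remain; assigned so far: [4]
unit clause [5] forces x5=T; simplify:
  drop -5 from [-3, -5, -2] -> [-3, -2]
  satisfied 1 clause(s); 2 remain; assigned so far: [4, 5]
unit clause [-1] forces x1=F; simplify:
  satisfied 1 clause(s); 1 remain; assigned so far: [1, 4, 5]

Answer: x1=F x4=T x5=T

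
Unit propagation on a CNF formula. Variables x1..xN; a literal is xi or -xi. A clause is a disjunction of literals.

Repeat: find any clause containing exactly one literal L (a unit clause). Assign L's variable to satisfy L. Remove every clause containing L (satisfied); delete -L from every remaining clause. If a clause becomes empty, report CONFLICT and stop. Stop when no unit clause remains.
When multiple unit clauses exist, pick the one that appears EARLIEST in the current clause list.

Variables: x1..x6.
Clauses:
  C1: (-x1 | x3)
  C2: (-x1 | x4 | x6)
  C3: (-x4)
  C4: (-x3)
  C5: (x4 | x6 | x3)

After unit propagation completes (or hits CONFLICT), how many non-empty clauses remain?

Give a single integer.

Answer: 0

Derivation:
unit clause [-4] forces x4=F; simplify:
  drop 4 from [-1, 4, 6] -> [-1, 6]
  drop 4 from [4, 6, 3] -> [6, 3]
  satisfied 1 clause(s); 4 remain; assigned so far: [4]
unit clause [-3] forces x3=F; simplify:
  drop 3 from [-1, 3] -> [-1]
  drop 3 from [6, 3] -> [6]
  satisfied 1 clause(s); 3 remain; assigned so far: [3, 4]
unit clause [-1] forces x1=F; simplify:
  satisfied 2 clause(s); 1 remain; assigned so far: [1, 3, 4]
unit clause [6] forces x6=T; simplify:
  satisfied 1 clause(s); 0 remain; assigned so far: [1, 3, 4, 6]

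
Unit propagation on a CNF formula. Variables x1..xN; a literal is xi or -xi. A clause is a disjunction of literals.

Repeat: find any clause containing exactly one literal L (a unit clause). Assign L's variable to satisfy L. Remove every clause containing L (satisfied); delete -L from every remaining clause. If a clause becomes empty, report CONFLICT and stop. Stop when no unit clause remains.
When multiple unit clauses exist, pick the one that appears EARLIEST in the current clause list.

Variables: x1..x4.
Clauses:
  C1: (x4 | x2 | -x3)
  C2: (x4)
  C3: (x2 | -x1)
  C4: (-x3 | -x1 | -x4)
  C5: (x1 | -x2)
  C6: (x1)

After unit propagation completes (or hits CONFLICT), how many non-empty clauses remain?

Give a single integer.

unit clause [4] forces x4=T; simplify:
  drop -4 from [-3, -1, -4] -> [-3, -1]
  satisfied 2 clause(s); 4 remain; assigned so far: [4]
unit clause [1] forces x1=T; simplify:
  drop -1 from [2, -1] -> [2]
  drop -1 from [-3, -1] -> [-3]
  satisfied 2 clause(s); 2 remain; assigned so far: [1, 4]
unit clause [2] forces x2=T; simplify:
  satisfied 1 clause(s); 1 remain; assigned so far: [1, 2, 4]
unit clause [-3] forces x3=F; simplify:
  satisfied 1 clause(s); 0 remain; assigned so far: [1, 2, 3, 4]

Answer: 0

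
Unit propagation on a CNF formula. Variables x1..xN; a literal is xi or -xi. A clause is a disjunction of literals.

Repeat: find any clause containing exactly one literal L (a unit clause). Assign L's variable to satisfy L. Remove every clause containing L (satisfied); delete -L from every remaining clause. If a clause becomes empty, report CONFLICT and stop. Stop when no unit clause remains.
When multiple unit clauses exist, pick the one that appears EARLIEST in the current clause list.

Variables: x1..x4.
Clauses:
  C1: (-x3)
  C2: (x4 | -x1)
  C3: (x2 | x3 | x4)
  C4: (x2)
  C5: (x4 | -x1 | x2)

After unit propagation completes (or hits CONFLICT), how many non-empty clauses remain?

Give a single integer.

Answer: 1

Derivation:
unit clause [-3] forces x3=F; simplify:
  drop 3 from [2, 3, 4] -> [2, 4]
  satisfied 1 clause(s); 4 remain; assigned so far: [3]
unit clause [2] forces x2=T; simplify:
  satisfied 3 clause(s); 1 remain; assigned so far: [2, 3]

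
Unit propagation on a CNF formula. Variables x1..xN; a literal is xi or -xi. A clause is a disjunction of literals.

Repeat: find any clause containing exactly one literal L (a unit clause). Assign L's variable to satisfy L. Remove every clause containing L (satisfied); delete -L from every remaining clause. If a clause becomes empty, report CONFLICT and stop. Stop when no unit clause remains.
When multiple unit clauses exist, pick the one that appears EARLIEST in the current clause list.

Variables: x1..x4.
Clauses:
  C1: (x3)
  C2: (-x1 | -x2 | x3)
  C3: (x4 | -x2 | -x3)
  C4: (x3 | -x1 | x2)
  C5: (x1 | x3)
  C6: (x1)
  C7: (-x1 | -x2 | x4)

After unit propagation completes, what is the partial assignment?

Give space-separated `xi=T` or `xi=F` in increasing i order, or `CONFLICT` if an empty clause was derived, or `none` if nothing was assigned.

unit clause [3] forces x3=T; simplify:
  drop -3 from [4, -2, -3] -> [4, -2]
  satisfied 4 clause(s); 3 remain; assigned so far: [3]
unit clause [1] forces x1=T; simplify:
  drop -1 from [-1, -2, 4] -> [-2, 4]
  satisfied 1 clause(s); 2 remain; assigned so far: [1, 3]

Answer: x1=T x3=T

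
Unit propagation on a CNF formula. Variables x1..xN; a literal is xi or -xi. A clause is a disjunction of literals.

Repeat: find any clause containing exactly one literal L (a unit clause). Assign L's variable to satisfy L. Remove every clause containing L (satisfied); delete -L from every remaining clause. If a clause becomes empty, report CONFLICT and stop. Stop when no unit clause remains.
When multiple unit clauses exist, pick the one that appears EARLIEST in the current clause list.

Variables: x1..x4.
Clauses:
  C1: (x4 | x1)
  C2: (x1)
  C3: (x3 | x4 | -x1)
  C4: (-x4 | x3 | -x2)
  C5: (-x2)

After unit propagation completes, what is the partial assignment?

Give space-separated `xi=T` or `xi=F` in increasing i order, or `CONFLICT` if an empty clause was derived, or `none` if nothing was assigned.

Answer: x1=T x2=F

Derivation:
unit clause [1] forces x1=T; simplify:
  drop -1 from [3, 4, -1] -> [3, 4]
  satisfied 2 clause(s); 3 remain; assigned so far: [1]
unit clause [-2] forces x2=F; simplify:
  satisfied 2 clause(s); 1 remain; assigned so far: [1, 2]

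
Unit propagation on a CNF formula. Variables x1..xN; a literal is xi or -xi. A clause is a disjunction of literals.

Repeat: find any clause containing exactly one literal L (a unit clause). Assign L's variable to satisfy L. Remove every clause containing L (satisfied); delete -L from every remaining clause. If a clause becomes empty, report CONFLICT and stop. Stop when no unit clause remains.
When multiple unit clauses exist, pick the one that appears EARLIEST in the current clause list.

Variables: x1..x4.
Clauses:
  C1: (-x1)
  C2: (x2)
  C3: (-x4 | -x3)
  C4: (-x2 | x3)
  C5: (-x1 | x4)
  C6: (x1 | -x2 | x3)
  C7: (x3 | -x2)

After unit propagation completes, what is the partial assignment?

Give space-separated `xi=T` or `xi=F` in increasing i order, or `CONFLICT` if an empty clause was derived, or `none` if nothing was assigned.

Answer: x1=F x2=T x3=T x4=F

Derivation:
unit clause [-1] forces x1=F; simplify:
  drop 1 from [1, -2, 3] -> [-2, 3]
  satisfied 2 clause(s); 5 remain; assigned so far: [1]
unit clause [2] forces x2=T; simplify:
  drop -2 from [-2, 3] -> [3]
  drop -2 from [-2, 3] -> [3]
  drop -2 from [3, -2] -> [3]
  satisfied 1 clause(s); 4 remain; assigned so far: [1, 2]
unit clause [3] forces x3=T; simplify:
  drop -3 from [-4, -3] -> [-4]
  satisfied 3 clause(s); 1 remain; assigned so far: [1, 2, 3]
unit clause [-4] forces x4=F; simplify:
  satisfied 1 clause(s); 0 remain; assigned so far: [1, 2, 3, 4]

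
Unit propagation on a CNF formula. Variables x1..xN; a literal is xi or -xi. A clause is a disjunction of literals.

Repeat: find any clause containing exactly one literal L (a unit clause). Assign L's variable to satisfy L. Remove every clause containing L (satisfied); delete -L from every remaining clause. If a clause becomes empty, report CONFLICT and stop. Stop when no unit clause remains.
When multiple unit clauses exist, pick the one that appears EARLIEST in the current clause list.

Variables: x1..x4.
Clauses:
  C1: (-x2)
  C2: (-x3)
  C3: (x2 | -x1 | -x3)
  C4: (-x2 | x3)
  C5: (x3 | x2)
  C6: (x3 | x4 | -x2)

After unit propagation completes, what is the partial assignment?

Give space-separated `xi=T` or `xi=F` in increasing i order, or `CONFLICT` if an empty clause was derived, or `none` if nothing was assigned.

unit clause [-2] forces x2=F; simplify:
  drop 2 from [2, -1, -3] -> [-1, -3]
  drop 2 from [3, 2] -> [3]
  satisfied 3 clause(s); 3 remain; assigned so far: [2]
unit clause [-3] forces x3=F; simplify:
  drop 3 from [3] -> [] (empty!)
  satisfied 2 clause(s); 1 remain; assigned so far: [2, 3]
CONFLICT (empty clause)

Answer: CONFLICT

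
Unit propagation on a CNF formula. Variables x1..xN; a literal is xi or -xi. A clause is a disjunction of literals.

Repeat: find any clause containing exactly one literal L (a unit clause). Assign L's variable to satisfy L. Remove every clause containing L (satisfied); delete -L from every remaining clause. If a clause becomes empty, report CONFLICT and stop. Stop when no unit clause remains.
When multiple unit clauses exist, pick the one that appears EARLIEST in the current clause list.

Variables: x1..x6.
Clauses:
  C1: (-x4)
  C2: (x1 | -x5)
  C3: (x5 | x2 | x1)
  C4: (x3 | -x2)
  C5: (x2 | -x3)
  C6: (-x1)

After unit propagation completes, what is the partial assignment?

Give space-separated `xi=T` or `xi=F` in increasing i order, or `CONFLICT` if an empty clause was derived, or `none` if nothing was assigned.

unit clause [-4] forces x4=F; simplify:
  satisfied 1 clause(s); 5 remain; assigned so far: [4]
unit clause [-1] forces x1=F; simplify:
  drop 1 from [1, -5] -> [-5]
  drop 1 from [5, 2, 1] -> [5, 2]
  satisfied 1 clause(s); 4 remain; assigned so far: [1, 4]
unit clause [-5] forces x5=F; simplify:
  drop 5 from [5, 2] -> [2]
  satisfied 1 clause(s); 3 remain; assigned so far: [1, 4, 5]
unit clause [2] forces x2=T; simplify:
  drop -2 from [3, -2] -> [3]
  satisfied 2 clause(s); 1 remain; assigned so far: [1, 2, 4, 5]
unit clause [3] forces x3=T; simplify:
  satisfied 1 clause(s); 0 remain; assigned so far: [1, 2, 3, 4, 5]

Answer: x1=F x2=T x3=T x4=F x5=F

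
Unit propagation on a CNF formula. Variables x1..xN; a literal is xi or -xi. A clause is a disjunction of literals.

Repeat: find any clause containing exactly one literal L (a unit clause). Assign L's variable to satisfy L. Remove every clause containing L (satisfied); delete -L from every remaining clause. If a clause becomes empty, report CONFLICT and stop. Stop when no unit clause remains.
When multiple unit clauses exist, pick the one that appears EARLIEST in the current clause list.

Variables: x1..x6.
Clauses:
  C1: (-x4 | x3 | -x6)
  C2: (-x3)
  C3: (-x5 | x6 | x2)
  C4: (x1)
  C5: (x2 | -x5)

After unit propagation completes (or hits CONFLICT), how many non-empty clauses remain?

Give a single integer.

Answer: 3

Derivation:
unit clause [-3] forces x3=F; simplify:
  drop 3 from [-4, 3, -6] -> [-4, -6]
  satisfied 1 clause(s); 4 remain; assigned so far: [3]
unit clause [1] forces x1=T; simplify:
  satisfied 1 clause(s); 3 remain; assigned so far: [1, 3]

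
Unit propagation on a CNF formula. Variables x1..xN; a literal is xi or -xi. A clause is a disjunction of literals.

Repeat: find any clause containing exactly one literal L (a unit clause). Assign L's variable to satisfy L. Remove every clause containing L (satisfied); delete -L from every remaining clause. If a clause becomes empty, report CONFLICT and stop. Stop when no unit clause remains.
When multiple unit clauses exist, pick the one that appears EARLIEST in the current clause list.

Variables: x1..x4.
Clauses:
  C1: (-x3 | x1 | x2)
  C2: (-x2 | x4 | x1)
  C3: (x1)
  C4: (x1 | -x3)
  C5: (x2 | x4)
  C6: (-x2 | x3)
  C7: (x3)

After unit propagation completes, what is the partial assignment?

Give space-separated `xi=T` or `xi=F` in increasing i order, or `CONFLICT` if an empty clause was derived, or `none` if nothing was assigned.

Answer: x1=T x3=T

Derivation:
unit clause [1] forces x1=T; simplify:
  satisfied 4 clause(s); 3 remain; assigned so far: [1]
unit clause [3] forces x3=T; simplify:
  satisfied 2 clause(s); 1 remain; assigned so far: [1, 3]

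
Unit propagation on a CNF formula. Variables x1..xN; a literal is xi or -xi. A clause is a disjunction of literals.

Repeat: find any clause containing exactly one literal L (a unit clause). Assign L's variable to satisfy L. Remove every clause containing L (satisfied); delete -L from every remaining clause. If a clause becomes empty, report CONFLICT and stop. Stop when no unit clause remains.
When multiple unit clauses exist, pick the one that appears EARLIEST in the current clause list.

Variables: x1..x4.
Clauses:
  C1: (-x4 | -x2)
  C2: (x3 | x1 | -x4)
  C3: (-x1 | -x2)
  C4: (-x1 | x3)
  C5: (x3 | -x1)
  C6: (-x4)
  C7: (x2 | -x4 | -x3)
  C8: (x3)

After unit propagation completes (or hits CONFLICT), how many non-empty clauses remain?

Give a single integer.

unit clause [-4] forces x4=F; simplify:
  satisfied 4 clause(s); 4 remain; assigned so far: [4]
unit clause [3] forces x3=T; simplify:
  satisfied 3 clause(s); 1 remain; assigned so far: [3, 4]

Answer: 1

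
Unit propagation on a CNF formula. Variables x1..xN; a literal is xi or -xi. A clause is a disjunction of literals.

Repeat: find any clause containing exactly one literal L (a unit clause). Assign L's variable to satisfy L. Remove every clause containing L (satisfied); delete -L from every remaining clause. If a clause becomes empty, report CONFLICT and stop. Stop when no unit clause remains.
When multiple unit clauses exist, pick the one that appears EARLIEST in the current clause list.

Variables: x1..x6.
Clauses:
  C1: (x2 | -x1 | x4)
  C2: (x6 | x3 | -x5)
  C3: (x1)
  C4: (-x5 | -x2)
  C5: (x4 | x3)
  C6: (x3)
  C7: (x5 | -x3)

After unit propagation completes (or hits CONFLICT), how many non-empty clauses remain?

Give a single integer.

unit clause [1] forces x1=T; simplify:
  drop -1 from [2, -1, 4] -> [2, 4]
  satisfied 1 clause(s); 6 remain; assigned so far: [1]
unit clause [3] forces x3=T; simplify:
  drop -3 from [5, -3] -> [5]
  satisfied 3 clause(s); 3 remain; assigned so far: [1, 3]
unit clause [5] forces x5=T; simplify:
  drop -5 from [-5, -2] -> [-2]
  satisfied 1 clause(s); 2 remain; assigned so far: [1, 3, 5]
unit clause [-2] forces x2=F; simplify:
  drop 2 from [2, 4] -> [4]
  satisfied 1 clause(s); 1 remain; assigned so far: [1, 2, 3, 5]
unit clause [4] forces x4=T; simplify:
  satisfied 1 clause(s); 0 remain; assigned so far: [1, 2, 3, 4, 5]

Answer: 0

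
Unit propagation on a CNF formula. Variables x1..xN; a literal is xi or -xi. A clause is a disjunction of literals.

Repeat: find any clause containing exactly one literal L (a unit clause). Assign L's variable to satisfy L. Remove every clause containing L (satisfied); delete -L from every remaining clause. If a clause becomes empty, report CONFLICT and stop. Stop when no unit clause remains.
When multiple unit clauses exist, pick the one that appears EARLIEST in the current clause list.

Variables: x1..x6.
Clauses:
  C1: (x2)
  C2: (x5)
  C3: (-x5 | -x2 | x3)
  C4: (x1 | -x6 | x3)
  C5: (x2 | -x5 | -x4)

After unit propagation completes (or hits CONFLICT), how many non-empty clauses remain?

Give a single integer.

Answer: 0

Derivation:
unit clause [2] forces x2=T; simplify:
  drop -2 from [-5, -2, 3] -> [-5, 3]
  satisfied 2 clause(s); 3 remain; assigned so far: [2]
unit clause [5] forces x5=T; simplify:
  drop -5 from [-5, 3] -> [3]
  satisfied 1 clause(s); 2 remain; assigned so far: [2, 5]
unit clause [3] forces x3=T; simplify:
  satisfied 2 clause(s); 0 remain; assigned so far: [2, 3, 5]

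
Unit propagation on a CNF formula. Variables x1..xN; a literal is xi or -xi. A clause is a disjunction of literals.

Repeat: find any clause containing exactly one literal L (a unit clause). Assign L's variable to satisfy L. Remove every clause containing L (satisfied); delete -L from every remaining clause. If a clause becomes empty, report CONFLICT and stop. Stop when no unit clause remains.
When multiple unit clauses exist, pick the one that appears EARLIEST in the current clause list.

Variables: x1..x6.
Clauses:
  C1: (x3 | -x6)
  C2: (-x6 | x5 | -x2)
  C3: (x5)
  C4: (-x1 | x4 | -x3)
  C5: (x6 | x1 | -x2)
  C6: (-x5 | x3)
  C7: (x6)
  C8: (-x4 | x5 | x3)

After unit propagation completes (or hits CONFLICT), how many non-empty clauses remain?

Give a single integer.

unit clause [5] forces x5=T; simplify:
  drop -5 from [-5, 3] -> [3]
  satisfied 3 clause(s); 5 remain; assigned so far: [5]
unit clause [3] forces x3=T; simplify:
  drop -3 from [-1, 4, -3] -> [-1, 4]
  satisfied 2 clause(s); 3 remain; assigned so far: [3, 5]
unit clause [6] forces x6=T; simplify:
  satisfied 2 clause(s); 1 remain; assigned so far: [3, 5, 6]

Answer: 1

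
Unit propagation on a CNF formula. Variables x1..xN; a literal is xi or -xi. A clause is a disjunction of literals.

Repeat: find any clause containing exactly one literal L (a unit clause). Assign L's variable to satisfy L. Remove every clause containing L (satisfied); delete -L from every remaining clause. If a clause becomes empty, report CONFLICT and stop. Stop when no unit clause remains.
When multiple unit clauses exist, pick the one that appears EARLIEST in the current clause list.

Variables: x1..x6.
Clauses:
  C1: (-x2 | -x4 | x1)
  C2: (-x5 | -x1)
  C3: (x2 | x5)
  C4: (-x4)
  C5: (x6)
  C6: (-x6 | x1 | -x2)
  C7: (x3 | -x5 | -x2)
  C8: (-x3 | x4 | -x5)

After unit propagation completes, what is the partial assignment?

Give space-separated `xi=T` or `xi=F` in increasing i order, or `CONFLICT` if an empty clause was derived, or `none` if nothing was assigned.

unit clause [-4] forces x4=F; simplify:
  drop 4 from [-3, 4, -5] -> [-3, -5]
  satisfied 2 clause(s); 6 remain; assigned so far: [4]
unit clause [6] forces x6=T; simplify:
  drop -6 from [-6, 1, -2] -> [1, -2]
  satisfied 1 clause(s); 5 remain; assigned so far: [4, 6]

Answer: x4=F x6=T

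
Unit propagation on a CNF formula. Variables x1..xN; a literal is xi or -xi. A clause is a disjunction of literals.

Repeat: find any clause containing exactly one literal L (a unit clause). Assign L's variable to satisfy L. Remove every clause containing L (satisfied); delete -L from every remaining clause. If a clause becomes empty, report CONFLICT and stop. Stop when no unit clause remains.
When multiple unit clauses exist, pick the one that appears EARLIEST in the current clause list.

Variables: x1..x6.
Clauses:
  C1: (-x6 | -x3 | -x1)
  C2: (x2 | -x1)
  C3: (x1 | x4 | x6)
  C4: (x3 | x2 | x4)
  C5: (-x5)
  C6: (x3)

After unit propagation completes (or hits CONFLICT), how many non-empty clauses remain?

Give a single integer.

Answer: 3

Derivation:
unit clause [-5] forces x5=F; simplify:
  satisfied 1 clause(s); 5 remain; assigned so far: [5]
unit clause [3] forces x3=T; simplify:
  drop -3 from [-6, -3, -1] -> [-6, -1]
  satisfied 2 clause(s); 3 remain; assigned so far: [3, 5]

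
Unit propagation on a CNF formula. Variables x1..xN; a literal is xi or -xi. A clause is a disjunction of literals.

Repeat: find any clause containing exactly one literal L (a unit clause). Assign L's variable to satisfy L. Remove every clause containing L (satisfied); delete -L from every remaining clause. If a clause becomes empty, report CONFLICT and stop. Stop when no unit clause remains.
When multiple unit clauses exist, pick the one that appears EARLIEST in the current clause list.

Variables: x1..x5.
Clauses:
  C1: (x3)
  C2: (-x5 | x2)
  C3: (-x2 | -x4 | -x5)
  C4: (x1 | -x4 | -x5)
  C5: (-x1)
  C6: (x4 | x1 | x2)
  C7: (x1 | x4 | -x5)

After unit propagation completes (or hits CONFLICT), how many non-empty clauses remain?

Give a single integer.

Answer: 5

Derivation:
unit clause [3] forces x3=T; simplify:
  satisfied 1 clause(s); 6 remain; assigned so far: [3]
unit clause [-1] forces x1=F; simplify:
  drop 1 from [1, -4, -5] -> [-4, -5]
  drop 1 from [4, 1, 2] -> [4, 2]
  drop 1 from [1, 4, -5] -> [4, -5]
  satisfied 1 clause(s); 5 remain; assigned so far: [1, 3]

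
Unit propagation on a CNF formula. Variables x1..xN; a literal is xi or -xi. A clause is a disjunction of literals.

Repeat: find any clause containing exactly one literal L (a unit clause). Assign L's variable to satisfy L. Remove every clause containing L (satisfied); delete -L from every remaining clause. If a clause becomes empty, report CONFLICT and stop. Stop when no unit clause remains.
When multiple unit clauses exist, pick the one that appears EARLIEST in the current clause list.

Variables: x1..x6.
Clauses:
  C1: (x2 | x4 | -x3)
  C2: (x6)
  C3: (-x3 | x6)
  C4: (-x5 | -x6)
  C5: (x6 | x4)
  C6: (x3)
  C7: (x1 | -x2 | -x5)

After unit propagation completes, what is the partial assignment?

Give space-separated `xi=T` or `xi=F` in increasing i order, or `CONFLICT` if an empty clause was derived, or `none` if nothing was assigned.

Answer: x3=T x5=F x6=T

Derivation:
unit clause [6] forces x6=T; simplify:
  drop -6 from [-5, -6] -> [-5]
  satisfied 3 clause(s); 4 remain; assigned so far: [6]
unit clause [-5] forces x5=F; simplify:
  satisfied 2 clause(s); 2 remain; assigned so far: [5, 6]
unit clause [3] forces x3=T; simplify:
  drop -3 from [2, 4, -3] -> [2, 4]
  satisfied 1 clause(s); 1 remain; assigned so far: [3, 5, 6]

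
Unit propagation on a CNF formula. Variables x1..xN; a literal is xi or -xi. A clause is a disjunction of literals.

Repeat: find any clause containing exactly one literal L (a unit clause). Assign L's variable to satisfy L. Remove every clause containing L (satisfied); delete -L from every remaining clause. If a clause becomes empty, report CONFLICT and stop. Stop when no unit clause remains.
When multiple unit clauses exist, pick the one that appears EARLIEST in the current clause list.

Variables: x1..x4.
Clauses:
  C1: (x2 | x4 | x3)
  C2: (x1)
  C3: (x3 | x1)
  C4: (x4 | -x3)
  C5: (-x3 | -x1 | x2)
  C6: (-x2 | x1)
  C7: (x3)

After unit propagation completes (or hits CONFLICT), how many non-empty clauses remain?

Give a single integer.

unit clause [1] forces x1=T; simplify:
  drop -1 from [-3, -1, 2] -> [-3, 2]
  satisfied 3 clause(s); 4 remain; assigned so far: [1]
unit clause [3] forces x3=T; simplify:
  drop -3 from [4, -3] -> [4]
  drop -3 from [-3, 2] -> [2]
  satisfied 2 clause(s); 2 remain; assigned so far: [1, 3]
unit clause [4] forces x4=T; simplify:
  satisfied 1 clause(s); 1 remain; assigned so far: [1, 3, 4]
unit clause [2] forces x2=T; simplify:
  satisfied 1 clause(s); 0 remain; assigned so far: [1, 2, 3, 4]

Answer: 0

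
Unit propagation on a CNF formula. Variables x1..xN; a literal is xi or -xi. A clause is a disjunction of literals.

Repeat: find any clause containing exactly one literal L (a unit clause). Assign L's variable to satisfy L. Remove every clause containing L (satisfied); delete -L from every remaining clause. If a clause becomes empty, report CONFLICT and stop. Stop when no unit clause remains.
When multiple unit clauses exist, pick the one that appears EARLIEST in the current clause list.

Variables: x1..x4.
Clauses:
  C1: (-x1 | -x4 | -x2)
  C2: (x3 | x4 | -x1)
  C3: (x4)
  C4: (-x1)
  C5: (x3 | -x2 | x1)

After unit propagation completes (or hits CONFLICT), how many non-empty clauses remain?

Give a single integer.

unit clause [4] forces x4=T; simplify:
  drop -4 from [-1, -4, -2] -> [-1, -2]
  satisfied 2 clause(s); 3 remain; assigned so far: [4]
unit clause [-1] forces x1=F; simplify:
  drop 1 from [3, -2, 1] -> [3, -2]
  satisfied 2 clause(s); 1 remain; assigned so far: [1, 4]

Answer: 1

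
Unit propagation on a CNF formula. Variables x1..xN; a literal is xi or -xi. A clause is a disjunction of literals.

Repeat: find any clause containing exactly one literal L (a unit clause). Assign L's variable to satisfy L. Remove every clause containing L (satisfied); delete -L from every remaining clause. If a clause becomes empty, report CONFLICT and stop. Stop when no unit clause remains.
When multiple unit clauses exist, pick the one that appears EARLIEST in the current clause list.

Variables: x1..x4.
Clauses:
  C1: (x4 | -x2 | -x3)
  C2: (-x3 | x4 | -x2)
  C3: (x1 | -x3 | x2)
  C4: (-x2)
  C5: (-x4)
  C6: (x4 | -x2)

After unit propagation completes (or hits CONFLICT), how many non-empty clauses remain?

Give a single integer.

unit clause [-2] forces x2=F; simplify:
  drop 2 from [1, -3, 2] -> [1, -3]
  satisfied 4 clause(s); 2 remain; assigned so far: [2]
unit clause [-4] forces x4=F; simplify:
  satisfied 1 clause(s); 1 remain; assigned so far: [2, 4]

Answer: 1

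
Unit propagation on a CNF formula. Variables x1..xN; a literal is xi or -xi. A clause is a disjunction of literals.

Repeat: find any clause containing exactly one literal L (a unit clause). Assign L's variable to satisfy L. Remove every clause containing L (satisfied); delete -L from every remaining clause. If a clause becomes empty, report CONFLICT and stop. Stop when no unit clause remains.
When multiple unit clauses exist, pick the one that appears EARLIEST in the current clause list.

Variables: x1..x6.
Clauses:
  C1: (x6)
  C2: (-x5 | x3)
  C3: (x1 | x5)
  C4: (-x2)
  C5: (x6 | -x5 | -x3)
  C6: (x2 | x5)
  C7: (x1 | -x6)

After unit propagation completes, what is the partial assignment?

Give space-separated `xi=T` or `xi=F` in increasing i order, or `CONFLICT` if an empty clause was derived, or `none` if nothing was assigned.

Answer: x1=T x2=F x3=T x5=T x6=T

Derivation:
unit clause [6] forces x6=T; simplify:
  drop -6 from [1, -6] -> [1]
  satisfied 2 clause(s); 5 remain; assigned so far: [6]
unit clause [-2] forces x2=F; simplify:
  drop 2 from [2, 5] -> [5]
  satisfied 1 clause(s); 4 remain; assigned so far: [2, 6]
unit clause [5] forces x5=T; simplify:
  drop -5 from [-5, 3] -> [3]
  satisfied 2 clause(s); 2 remain; assigned so far: [2, 5, 6]
unit clause [3] forces x3=T; simplify:
  satisfied 1 clause(s); 1 remain; assigned so far: [2, 3, 5, 6]
unit clause [1] forces x1=T; simplify:
  satisfied 1 clause(s); 0 remain; assigned so far: [1, 2, 3, 5, 6]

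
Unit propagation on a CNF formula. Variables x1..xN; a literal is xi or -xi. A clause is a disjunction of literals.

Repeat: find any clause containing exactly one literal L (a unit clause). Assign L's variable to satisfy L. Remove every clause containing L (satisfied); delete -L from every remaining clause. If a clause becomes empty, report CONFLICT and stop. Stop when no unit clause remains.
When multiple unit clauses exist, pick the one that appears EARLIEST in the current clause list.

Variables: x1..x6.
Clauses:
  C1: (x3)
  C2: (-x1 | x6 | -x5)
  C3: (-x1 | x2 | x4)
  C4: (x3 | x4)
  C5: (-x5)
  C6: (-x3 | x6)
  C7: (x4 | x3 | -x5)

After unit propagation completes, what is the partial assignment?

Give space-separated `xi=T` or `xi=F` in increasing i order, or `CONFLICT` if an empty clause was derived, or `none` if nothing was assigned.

unit clause [3] forces x3=T; simplify:
  drop -3 from [-3, 6] -> [6]
  satisfied 3 clause(s); 4 remain; assigned so far: [3]
unit clause [-5] forces x5=F; simplify:
  satisfied 2 clause(s); 2 remain; assigned so far: [3, 5]
unit clause [6] forces x6=T; simplify:
  satisfied 1 clause(s); 1 remain; assigned so far: [3, 5, 6]

Answer: x3=T x5=F x6=T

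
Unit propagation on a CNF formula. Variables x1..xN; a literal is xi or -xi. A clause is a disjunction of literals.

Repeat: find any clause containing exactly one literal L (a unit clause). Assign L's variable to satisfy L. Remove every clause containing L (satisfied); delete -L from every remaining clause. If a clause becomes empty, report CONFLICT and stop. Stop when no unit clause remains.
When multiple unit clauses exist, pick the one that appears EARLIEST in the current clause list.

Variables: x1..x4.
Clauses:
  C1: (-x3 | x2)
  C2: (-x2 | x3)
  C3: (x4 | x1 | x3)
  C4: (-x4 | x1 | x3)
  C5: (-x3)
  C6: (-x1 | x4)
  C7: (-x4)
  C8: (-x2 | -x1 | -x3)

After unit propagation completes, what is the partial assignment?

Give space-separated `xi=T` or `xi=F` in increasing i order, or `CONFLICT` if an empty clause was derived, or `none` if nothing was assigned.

Answer: CONFLICT

Derivation:
unit clause [-3] forces x3=F; simplify:
  drop 3 from [-2, 3] -> [-2]
  drop 3 from [4, 1, 3] -> [4, 1]
  drop 3 from [-4, 1, 3] -> [-4, 1]
  satisfied 3 clause(s); 5 remain; assigned so far: [3]
unit clause [-2] forces x2=F; simplify:
  satisfied 1 clause(s); 4 remain; assigned so far: [2, 3]
unit clause [-4] forces x4=F; simplify:
  drop 4 from [4, 1] -> [1]
  drop 4 from [-1, 4] -> [-1]
  satisfied 2 clause(s); 2 remain; assigned so far: [2, 3, 4]
unit clause [1] forces x1=T; simplify:
  drop -1 from [-1] -> [] (empty!)
  satisfied 1 clause(s); 1 remain; assigned so far: [1, 2, 3, 4]
CONFLICT (empty clause)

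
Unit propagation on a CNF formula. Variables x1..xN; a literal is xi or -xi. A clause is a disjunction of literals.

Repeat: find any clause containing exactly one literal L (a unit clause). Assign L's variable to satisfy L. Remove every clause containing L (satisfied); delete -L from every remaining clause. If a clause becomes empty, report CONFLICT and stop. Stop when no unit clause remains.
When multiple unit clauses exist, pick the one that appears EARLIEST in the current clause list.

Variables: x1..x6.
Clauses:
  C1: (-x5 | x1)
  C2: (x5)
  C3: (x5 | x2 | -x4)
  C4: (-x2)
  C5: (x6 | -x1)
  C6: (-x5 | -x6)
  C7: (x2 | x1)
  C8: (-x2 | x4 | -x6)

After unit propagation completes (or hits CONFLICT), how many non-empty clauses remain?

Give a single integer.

unit clause [5] forces x5=T; simplify:
  drop -5 from [-5, 1] -> [1]
  drop -5 from [-5, -6] -> [-6]
  satisfied 2 clause(s); 6 remain; assigned so far: [5]
unit clause [1] forces x1=T; simplify:
  drop -1 from [6, -1] -> [6]
  satisfied 2 clause(s); 4 remain; assigned so far: [1, 5]
unit clause [-2] forces x2=F; simplify:
  satisfied 2 clause(s); 2 remain; assigned so far: [1, 2, 5]
unit clause [6] forces x6=T; simplify:
  drop -6 from [-6] -> [] (empty!)
  satisfied 1 clause(s); 1 remain; assigned so far: [1, 2, 5, 6]
CONFLICT (empty clause)

Answer: 0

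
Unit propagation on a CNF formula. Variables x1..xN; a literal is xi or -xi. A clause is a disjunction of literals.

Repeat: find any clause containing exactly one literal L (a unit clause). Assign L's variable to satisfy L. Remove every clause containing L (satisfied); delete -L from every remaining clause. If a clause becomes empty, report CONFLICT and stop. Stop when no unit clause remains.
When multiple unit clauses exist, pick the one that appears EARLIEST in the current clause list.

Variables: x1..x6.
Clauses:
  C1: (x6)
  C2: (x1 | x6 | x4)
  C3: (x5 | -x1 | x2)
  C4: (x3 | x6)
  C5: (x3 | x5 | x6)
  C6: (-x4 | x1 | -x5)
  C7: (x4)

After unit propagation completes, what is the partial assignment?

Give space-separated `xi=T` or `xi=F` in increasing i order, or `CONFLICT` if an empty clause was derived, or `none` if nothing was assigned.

Answer: x4=T x6=T

Derivation:
unit clause [6] forces x6=T; simplify:
  satisfied 4 clause(s); 3 remain; assigned so far: [6]
unit clause [4] forces x4=T; simplify:
  drop -4 from [-4, 1, -5] -> [1, -5]
  satisfied 1 clause(s); 2 remain; assigned so far: [4, 6]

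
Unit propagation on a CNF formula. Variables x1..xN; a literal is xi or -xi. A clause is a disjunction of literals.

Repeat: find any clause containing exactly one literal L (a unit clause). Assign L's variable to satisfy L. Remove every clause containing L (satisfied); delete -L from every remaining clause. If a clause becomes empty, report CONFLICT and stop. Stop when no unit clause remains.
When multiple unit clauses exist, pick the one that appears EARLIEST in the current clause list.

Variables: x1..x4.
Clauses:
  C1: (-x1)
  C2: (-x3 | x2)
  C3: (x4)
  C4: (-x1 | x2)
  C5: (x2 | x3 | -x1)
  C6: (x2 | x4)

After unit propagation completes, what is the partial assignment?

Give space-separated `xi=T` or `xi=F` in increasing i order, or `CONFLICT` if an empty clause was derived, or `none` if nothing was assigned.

Answer: x1=F x4=T

Derivation:
unit clause [-1] forces x1=F; simplify:
  satisfied 3 clause(s); 3 remain; assigned so far: [1]
unit clause [4] forces x4=T; simplify:
  satisfied 2 clause(s); 1 remain; assigned so far: [1, 4]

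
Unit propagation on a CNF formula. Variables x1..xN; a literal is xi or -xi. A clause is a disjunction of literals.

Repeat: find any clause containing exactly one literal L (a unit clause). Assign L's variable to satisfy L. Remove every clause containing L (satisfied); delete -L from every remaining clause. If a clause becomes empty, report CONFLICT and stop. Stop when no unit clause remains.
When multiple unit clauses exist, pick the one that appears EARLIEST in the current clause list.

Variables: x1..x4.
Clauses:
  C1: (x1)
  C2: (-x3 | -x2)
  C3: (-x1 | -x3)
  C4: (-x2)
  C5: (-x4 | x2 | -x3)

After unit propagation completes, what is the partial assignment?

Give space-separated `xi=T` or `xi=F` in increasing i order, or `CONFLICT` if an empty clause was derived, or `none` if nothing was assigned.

Answer: x1=T x2=F x3=F

Derivation:
unit clause [1] forces x1=T; simplify:
  drop -1 from [-1, -3] -> [-3]
  satisfied 1 clause(s); 4 remain; assigned so far: [1]
unit clause [-3] forces x3=F; simplify:
  satisfied 3 clause(s); 1 remain; assigned so far: [1, 3]
unit clause [-2] forces x2=F; simplify:
  satisfied 1 clause(s); 0 remain; assigned so far: [1, 2, 3]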